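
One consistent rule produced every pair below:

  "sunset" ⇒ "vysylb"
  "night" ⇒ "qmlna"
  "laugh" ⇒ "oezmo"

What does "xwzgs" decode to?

usual

In sunset: s→v is +3, u→y is +4, n→s is +5, s→y is +6 — the shift increases by 1 each position. Each letter shifts forward by (position + 3), i.e. 3, 4, 5, … — the shift grows by one for each successive letter.
Decoding xwzgs: x−3=u, w−4=s, z−5=u, g−6=a, s−7=l.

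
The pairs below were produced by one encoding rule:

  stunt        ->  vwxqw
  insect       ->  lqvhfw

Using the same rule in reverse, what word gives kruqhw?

hornet

Compare letters: s→v is +3, t→w is +3, u→x is +3 — a constant shift. It's a constant shift of +3 (ROT3).
Undoing it on kruqhw: k−3=h, r−3=o, u−3=r, q−3=n, h−3=e, w−3=t.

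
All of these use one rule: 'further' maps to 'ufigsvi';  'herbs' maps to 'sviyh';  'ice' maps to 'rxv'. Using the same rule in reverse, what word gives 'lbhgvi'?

oyster

Each pair mirrors across the alphabet (f↔u, u↔f, r↔i): positions sum to 25. This is the alphabet-reversal cipher (Atbash): a becomes z, b becomes y, etc.
Undoing it on lbhgvi: l↔o, b↔y, h↔s, g↔t, v↔e, i↔r.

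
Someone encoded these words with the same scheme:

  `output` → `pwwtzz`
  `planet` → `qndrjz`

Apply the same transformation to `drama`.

etdqf

The shift increases by 1 at each position, starting from +1: 1, 2, 3, ….
For drama: d+1=e, r+2=t, a+3=d, m+4=q, a+5=f.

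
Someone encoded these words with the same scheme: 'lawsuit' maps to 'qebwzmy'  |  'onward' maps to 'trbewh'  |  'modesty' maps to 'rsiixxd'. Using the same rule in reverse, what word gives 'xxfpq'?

stall

Shifts by position in lawsuit: pos 0: l→q (+5), pos 1: a→e (+4), pos 2: w→b (+5), pos 3: s→w (+4) — repeating every 2. It's a Vigenère-style cipher with numeric key [5,4]: position i shifts by key[i mod 2].
Reversing it on xxfpq: x−5=s, x−4=t, f−5=a, p−4=l, q−5=l.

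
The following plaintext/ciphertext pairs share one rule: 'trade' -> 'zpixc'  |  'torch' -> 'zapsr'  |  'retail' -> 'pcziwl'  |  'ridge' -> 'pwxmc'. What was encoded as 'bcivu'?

t(19)→z(25) and r(17)→p(15) fit y≡5x+8 (mod 26); the inverse of 5 mod 26 is 21. Each letter's alphabet position (a=0..z=25) is mapped through 5·x+8 mod 26 — an affine cipher.
Undoing it on bcivu: b(1)→21·(1−8)≡9=j; c(2)→21·(2−8)≡4=e; i(8)→21·(8−8)≡0=a; v(21)→21·(21−8)≡13=n; u(20)→21·(20−8)≡18=s (all mod 26).

jeans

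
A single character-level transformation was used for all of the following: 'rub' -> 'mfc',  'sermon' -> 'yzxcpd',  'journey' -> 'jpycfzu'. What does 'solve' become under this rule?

pgwzd

Two steps: reverse the string, then apply a Caesar shift of +11.
Applying it to solve: reverse → evlos; then shift: e+11=p, v+11=g, l+11=w, o+11=z, s+11=d.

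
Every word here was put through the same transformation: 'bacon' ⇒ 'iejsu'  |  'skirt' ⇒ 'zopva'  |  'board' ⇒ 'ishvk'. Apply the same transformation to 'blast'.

The shifts repeat in a cycle of length 2: positions 0,1,… shift by +7, +4, then the pattern repeats.
Applying it to blast: b+7=i, l+4=p, a+7=h, s+4=w, t+7=a.

iphwa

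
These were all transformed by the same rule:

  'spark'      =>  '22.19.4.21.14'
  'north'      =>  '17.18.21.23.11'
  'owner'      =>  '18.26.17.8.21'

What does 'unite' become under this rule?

24.17.12.23.8

s is letter #19 and maps to 22: an offset of 3. Each letter is replaced by its alphabet position (a=1..z=26) + 3.
Applying it to unite: u=21→24, n=14→17, i=9→12, t=20→23, e=5→8.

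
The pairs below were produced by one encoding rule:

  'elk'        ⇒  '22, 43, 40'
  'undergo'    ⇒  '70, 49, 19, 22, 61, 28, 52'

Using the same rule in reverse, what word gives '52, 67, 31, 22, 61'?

e(#5)→22 and l(#12)→43: differences scale by 3, so n = 3·pos + 7. With a=1..z=26, the number is 3·pos + 7.
Reversing it on 52, 67, 31, 22, 61: 52→(52−7)÷3=15=o, 67→(67−7)÷3=20=t, 31→(31−7)÷3=8=h, 22→(22−7)÷3=5=e, 61→(61−7)÷3=18=r.

other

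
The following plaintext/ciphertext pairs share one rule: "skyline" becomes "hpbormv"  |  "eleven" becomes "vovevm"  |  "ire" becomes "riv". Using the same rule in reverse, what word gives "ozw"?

Each letter is replaced by its mirror in the alphabet: a↔z, b↔y, c↔x, and so on (the Atbash cipher).
Decoding ozw: o↔l, z↔a, w↔d.

lad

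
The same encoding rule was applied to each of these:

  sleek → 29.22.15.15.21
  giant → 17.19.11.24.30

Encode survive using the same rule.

s is letter #19 and maps to 29: an offset of 10. Each letter is replaced by its alphabet position (a=1..z=26) + 10.
Applying it to survive: s=19→29, u=21→31, r=18→28, v=22→32, i=9→19, v=22→32, e=5→15.

29.31.28.32.19.32.15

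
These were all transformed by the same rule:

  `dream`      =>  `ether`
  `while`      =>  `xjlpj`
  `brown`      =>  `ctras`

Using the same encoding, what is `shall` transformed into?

tjdpq

In dream: d→e is +1, r→t is +2, e→h is +3, a→e is +4 — the shift increases by 1 each position. The shift increases by 1 at each position, starting from +1: 1, 2, 3, ….
For shall: s+1=t, h+2=j, a+3=d, l+4=p, l+5=q.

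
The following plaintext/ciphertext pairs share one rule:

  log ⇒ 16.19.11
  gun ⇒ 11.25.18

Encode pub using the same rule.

20.25.6

l is letter #12 and maps to 16: an offset of 4. The number is (letter's place in the alphabet, a=1) + 4.
Applying it to pub: p=16→20, u=21→25, b=2→6.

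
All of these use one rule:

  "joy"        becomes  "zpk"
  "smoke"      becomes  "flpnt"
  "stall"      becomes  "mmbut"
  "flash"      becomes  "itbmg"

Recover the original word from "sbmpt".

solar

The output letters match the input read backwards, each shifted +1: joy reversed is yoj. Two steps: reverse the string, then apply a Caesar shift of +1.
Decoding sbmpt: shift back: s−1=r, b−1=a, m−1=l, p−1=o, t−1=s → ralos; then reverse → solar.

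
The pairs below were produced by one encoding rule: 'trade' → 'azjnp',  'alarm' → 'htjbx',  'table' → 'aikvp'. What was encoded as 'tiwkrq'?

manage

Each letter shifts forward by (position + 7), i.e. 7, 8, 9, … — the shift grows by one for each successive letter.
Reversing it on tiwkrq: t−7=m, i−8=a, w−9=n, k−10=a, r−11=g, q−12=e.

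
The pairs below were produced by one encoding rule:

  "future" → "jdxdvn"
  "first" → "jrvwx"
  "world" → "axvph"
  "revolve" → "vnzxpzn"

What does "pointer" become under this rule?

txrrxnv

The shift depends on letter class: consonant f→j is +4, but vowel u→d is +9. The rule splits by letter class: vowels +9, consonants +4.
Applying it to pointer: p(cons)+4=t, o(vowel)+9=x, i(vowel)+9=r, n(cons)+4=r, t(cons)+4=x, e(vowel)+9=n, r(cons)+4=v.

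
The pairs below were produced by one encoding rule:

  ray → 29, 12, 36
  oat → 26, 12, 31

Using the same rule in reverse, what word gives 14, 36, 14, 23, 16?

cycle

r is letter #18 and maps to 29: an offset of 11. Letters become their 1-based position plus 11 (so a→12, b→13, …).
Decoding 14, 36, 14, 23, 16: 14→(14−11)÷1=3=c, 36→(36−11)÷1=25=y, 14→(14−11)÷1=3=c, 23→(23−11)÷1=12=l, 16→(16−11)÷1=5=e.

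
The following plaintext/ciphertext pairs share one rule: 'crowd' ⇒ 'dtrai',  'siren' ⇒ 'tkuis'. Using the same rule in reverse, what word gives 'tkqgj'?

In crowd: c→d is +1, r→t is +2, o→r is +3, w→a is +4 — the shift increases by 1 each position. The shift increases by 1 at each position, starting from +1: 1, 2, 3, ….
Undoing it on tkqgj: t−1=s, k−2=i, q−3=n, g−4=c, j−5=e.

since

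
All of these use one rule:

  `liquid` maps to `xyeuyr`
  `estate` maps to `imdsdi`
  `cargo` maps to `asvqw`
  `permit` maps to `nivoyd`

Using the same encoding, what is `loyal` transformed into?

xwksx

Each letter's alphabet position (a=0..z=25) is mapped through 17·x+18 mod 26 — an affine cipher.
On loyal: l(11)→17·11+18≡23=x; o(14)→17·14+18≡22=w; y(24)→17·24+18≡10=k; a(0)→17·0+18≡18=s; l(11)→17·11+18≡23=x (all mod 26).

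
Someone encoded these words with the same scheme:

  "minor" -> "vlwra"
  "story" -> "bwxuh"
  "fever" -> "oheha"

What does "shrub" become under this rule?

bkaxk

Shifts by position in minor: pos 0: m→v (+9), pos 1: i→l (+3), pos 2: n→w (+9), pos 3: o→r (+3) — repeating every 2. It's a Vigenère-style cipher with numeric key [9,3]: position i shifts by key[i mod 2].
On shrub: s+9=b, h+3=k, r+9=a, u+3=x, b+9=k.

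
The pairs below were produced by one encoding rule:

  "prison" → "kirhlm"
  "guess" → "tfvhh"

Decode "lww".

Each pair mirrors across the alphabet (p↔k, r↔i, i↔r): positions sum to 25. This is the alphabet-reversal cipher (Atbash): a becomes z, b becomes y, etc.
Decoding lww: l↔o, w↔d, w↔d.

odd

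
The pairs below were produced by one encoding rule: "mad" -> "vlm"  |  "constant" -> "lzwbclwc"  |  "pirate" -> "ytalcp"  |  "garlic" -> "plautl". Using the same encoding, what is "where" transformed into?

The shift depends on letter class: consonant m→v is +9, but vowel a→l is +11. The rule splits by letter class: vowels +11, consonants +9.
For where: w(cons)+9=f, h(cons)+9=q, e(vowel)+11=p, r(cons)+9=a, e(vowel)+11=p.

fqpap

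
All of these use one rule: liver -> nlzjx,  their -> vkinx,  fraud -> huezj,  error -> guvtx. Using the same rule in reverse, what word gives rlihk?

piece

Each letter shifts forward by (position + 2), i.e. 2, 3, 4, … — the shift grows by one for each successive letter.
Decoding rlihk: r−2=p, l−3=i, i−4=e, h−5=c, k−6=e.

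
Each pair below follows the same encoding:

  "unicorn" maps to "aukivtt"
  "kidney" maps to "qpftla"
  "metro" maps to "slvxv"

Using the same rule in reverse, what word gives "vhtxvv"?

parrot

Shifts by position in unicorn: pos 0: u→a (+6), pos 1: n→u (+7), pos 2: i→k (+2), pos 3: c→i (+6), pos 4: o→v (+7), pos 5: r→t (+2) — repeating every 3. It's a Vigenère-style cipher with numeric key [6,7,2]: position i shifts by key[i mod 3].
Undoing it on vhtxvv: v−6=p, h−7=a, t−2=r, x−6=r, v−7=o, v−2=t.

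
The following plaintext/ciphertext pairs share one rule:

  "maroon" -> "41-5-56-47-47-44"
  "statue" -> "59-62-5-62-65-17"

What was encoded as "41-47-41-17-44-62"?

moment

m(#13)→41 and a(#1)→5: differences scale by 3, so n = 3·pos + 2. The formula is n = 3×(alphabet index, a=1) + 2.
Reversing it on 41-47-41-17-44-62: 41→(41−2)÷3=13=m, 47→(47−2)÷3=15=o, 41→(41−2)÷3=13=m, 17→(17−2)÷3=5=e, 44→(44−2)÷3=14=n, 62→(62−2)÷3=20=t.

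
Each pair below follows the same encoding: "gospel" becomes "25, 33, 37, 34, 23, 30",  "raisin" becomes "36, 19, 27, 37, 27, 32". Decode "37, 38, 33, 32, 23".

stone

g is letter #7 and maps to 25: an offset of 18. Each letter is replaced by its alphabet position (a=1..z=26) + 18.
Reversing it on 37, 38, 33, 32, 23: 37→(37−18)÷1=19=s, 38→(38−18)÷1=20=t, 33→(33−18)÷1=15=o, 32→(32−18)÷1=14=n, 23→(23−18)÷1=5=e.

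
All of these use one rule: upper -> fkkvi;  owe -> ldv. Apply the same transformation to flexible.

uovcryov

Each pair mirrors across the alphabet (u↔f, p↔k, p↔k): positions sum to 25. Each letter is replaced by its mirror in the alphabet: a↔z, b↔y, c↔x, and so on (the Atbash cipher).
On flexible: f↔u, l↔o, e↔v, x↔c, i↔r, b↔y, l↔o, e↔v.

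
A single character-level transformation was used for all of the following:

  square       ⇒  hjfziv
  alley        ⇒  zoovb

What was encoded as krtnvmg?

Each pair mirrors across the alphabet (s↔h, q↔j, u↔f): positions sum to 25. Each letter is replaced by its mirror in the alphabet: a↔z, b↔y, c↔x, and so on (the Atbash cipher).
Undoing it on krtnvmg: k↔p, r↔i, t↔g, n↔m, v↔e, m↔n, g↔t.

pigment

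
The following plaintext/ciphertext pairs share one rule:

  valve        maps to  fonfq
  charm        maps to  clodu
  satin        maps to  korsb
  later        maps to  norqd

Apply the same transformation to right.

dselr

Treating letters as 0–25, the rule is x ↦ 7x + 14 (mod 26).
For right: r(17)→7·17+14≡3=d; i(8)→7·8+14≡18=s; g(6)→7·6+14≡4=e; h(7)→7·7+14≡11=l; t(19)→7·19+14≡17=r (all mod 26).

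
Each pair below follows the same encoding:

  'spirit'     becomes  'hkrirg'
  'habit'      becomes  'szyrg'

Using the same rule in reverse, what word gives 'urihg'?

first

Each pair mirrors across the alphabet (s↔h, p↔k, i↔r): positions sum to 25. Each letter is replaced by its mirror in the alphabet: a↔z, b↔y, c↔x, and so on (the Atbash cipher).
Undoing it on urihg: u↔f, r↔i, i↔r, h↔s, g↔t.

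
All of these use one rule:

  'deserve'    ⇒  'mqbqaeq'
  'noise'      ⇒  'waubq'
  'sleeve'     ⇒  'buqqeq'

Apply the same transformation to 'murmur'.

vgavga

The shift depends on letter class: consonant d→m is +9, but vowel e→q is +12. Vowels shift forward by 12 and consonants shift forward by 9.
Applying it to murmur: m(cons)+9=v, u(vowel)+12=g, r(cons)+9=a, m(cons)+9=v, u(vowel)+12=g, r(cons)+9=a.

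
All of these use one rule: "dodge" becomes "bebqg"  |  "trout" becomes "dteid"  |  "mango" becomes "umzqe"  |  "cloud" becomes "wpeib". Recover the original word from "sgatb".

weird

Each letter's alphabet position (a=0..z=25) is mapped through 5·x+12 mod 26 — an affine cipher.
Decoding sgatb: s(18)→21·(18−12)≡22=w; g(6)→21·(6−12)≡4=e; a(0)→21·(0−12)≡8=i; t(19)→21·(19−12)≡17=r; b(1)→21·(1−12)≡3=d (all mod 26).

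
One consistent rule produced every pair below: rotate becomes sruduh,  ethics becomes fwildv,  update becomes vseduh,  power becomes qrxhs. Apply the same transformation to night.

Shifts by position in rotate: pos 0: r→s (+1), pos 1: o→r (+3), pos 2: t→u (+1), pos 3: a→d (+3) — repeating every 2. It's a Vigenère-style cipher with numeric key [1,3]: position i shifts by key[i mod 2].
For night: n+1=o, i+3=l, g+1=h, h+3=k, t+1=u.

olhku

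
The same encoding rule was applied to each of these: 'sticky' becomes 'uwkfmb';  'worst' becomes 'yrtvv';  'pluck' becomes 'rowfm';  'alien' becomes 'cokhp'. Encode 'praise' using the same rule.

rucluh

Shifts by position in sticky: pos 0: s→u (+2), pos 1: t→w (+3), pos 2: i→k (+2), pos 3: c→f (+3) — repeating every 2. It's a Vigenère-style cipher with numeric key [2,3]: position i shifts by key[i mod 2].
Applying it to praise: p+2=r, r+3=u, a+2=c, i+3=l, s+2=u, e+3=h.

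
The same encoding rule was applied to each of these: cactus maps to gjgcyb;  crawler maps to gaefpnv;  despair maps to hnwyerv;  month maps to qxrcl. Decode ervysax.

Shifts by position in cactus: pos 0: c→g (+4), pos 1: a→j (+9), pos 2: c→g (+4), pos 3: t→c (+9) — repeating every 2. It's a Vigenère-style cipher with numeric key [4,9]: position i shifts by key[i mod 2].
Undoing it on ervysax: e−4=a, r−9=i, v−4=r, y−9=p, s−4=o, a−9=r, x−4=t.

airport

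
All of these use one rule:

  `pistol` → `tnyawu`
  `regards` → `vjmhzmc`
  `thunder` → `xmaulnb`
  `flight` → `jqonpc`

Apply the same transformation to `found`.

jtaul

In pistol: p→t is +4, i→n is +5, s→y is +6, t→a is +7 — the shift increases by 1 each position. The shift increases by 1 at each position, starting from +4: 4, 5, 6, ….
On found: f+4=j, o+5=t, u+6=a, n+7=u, d+8=l.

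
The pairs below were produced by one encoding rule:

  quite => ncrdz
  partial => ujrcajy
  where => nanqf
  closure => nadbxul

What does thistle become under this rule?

nucbrqc

The output letters match the input read backwards, each shifted +9: quite reversed is etiuq. Two steps: reverse the string, then apply a Caesar shift of +9.
Applying it to thistle: reverse → eltsiht; then shift: e+9=n, l+9=u, t+9=c, s+9=b, i+9=r, h+9=q, t+9=c.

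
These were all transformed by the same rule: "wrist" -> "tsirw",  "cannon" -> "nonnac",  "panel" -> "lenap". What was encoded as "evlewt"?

twelve

The output letters match the input read backwards: wrist reversed is tsirw. The word is simply reversed.
Reversing it on evlewt: then reverse → twelve.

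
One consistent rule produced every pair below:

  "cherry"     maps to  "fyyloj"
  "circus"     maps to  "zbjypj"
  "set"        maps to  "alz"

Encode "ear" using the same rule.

yhl

The output letters match the input read backwards, each shifted +7: cherry reversed is yrrehc. Two steps: reverse the string, then apply a Caesar shift of +7.
On ear: reverse → rae; then shift: r+7=y, a+7=h, e+7=l.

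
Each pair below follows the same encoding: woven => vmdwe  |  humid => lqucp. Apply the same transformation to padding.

ovqllix

The word is reversed, then every letter is shifted forward by 8.
On padding: reverse → gniddap; then shift: g+8=o, n+8=v, i+8=q, d+8=l, d+8=l, a+8=i, p+8=x.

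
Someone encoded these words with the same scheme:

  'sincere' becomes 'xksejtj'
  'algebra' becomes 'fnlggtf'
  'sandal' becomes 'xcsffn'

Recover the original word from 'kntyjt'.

Shifts by position in sincere: pos 0: s→x (+5), pos 1: i→k (+2), pos 2: n→s (+5), pos 3: c→e (+2) — repeating every 2. A repeating key of period 2 is used — shifts +5, +2 over and over.
Decoding kntyjt: k−5=f, n−2=l, t−5=o, y−2=w, j−5=e, t−2=r.

flower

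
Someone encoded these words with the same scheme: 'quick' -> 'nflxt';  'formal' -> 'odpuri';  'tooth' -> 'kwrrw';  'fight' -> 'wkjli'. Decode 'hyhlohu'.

The output letters match the input read backwards, each shifted +3: quick reversed is kciuq. Read the word backwards and shift each letter +3.
Undoing it on hyhlohu: shift back: h−3=e, y−3=v, h−3=e, l−3=i, o−3=l, h−3=e, u−3=r → eveiler; then reverse → relieve.

relieve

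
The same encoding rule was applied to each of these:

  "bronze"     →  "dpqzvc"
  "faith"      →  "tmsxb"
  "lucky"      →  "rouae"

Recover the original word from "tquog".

focus

b(1)→d(3) and r(17)→p(15) fit y≡17x+12 (mod 26); the inverse of 17 mod 26 is 23. Each letter's alphabet position (a=0..z=25) is mapped through 17·x+12 mod 26 — an affine cipher.
Undoing it on tquog: t(19)→23·(19−12)≡5=f; q(16)→23·(16−12)≡14=o; u(20)→23·(20−12)≡2=c; o(14)→23·(14−12)≡20=u; g(6)→23·(6−12)≡18=s (all mod 26).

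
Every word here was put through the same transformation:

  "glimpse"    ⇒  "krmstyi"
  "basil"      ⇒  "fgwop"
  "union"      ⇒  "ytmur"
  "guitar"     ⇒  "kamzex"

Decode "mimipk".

Shifts by position in glimpse: pos 0: g→k (+4), pos 1: l→r (+6), pos 2: i→m (+4), pos 3: m→s (+6) — repeating every 2. It's a Vigenère-style cipher with numeric key [4,6]: position i shifts by key[i mod 2].
Decoding mimipk: m−4=i, i−6=c, m−4=i, i−6=c, p−4=l, k−6=e.

icicle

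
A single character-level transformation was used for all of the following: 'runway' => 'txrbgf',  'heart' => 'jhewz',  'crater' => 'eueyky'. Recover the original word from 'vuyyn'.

In runway: r→t is +2, u→x is +3, n→r is +4, w→b is +5 — the shift increases by 1 each position. The shift increases by 1 at each position, starting from +2: 2, 3, 4, ….
Decoding vuyyn: v−2=t, u−3=r, y−4=u, y−5=t, n−6=h.

truth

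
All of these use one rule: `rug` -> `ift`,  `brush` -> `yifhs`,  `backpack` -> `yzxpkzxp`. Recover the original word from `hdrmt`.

swing

Each pair mirrors across the alphabet (r↔i, u↔f, g↔t): positions sum to 25. Each letter is replaced by its mirror in the alphabet: a↔z, b↔y, c↔x, and so on (the Atbash cipher).
Undoing it on hdrmt: h↔s, d↔w, r↔i, m↔n, t↔g.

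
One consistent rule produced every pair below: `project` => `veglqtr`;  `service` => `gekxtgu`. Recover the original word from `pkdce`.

cabin

The output letters match the input read backwards, each shifted +2: project reversed is tcejorp. The word is reversed, then every letter is shifted forward by 2.
Undoing it on pkdce: shift back: p−2=n, k−2=i, d−2=b, c−2=a, e−2=c → nibac; then reverse → cabin.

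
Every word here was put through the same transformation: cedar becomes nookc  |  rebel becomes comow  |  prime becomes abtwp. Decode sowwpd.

helmet

It's a Vigenère-style cipher with numeric key [11,10]: position i shifts by key[i mod 2].
Undoing it on sowwpd: s−11=h, o−10=e, w−11=l, w−10=m, p−11=e, d−10=t.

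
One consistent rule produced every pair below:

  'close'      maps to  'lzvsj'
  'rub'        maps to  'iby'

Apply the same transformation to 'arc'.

The output letters match the input read backwards, each shifted +7: close reversed is esolc. Two steps: reverse the string, then apply a Caesar shift of +7.
Applying it to arc: reverse → cra; then shift: c+7=j, r+7=y, a+7=h.

jyh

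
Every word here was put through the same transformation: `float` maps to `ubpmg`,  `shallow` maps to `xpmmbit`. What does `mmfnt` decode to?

smell

The word is reversed, then every letter is shifted forward by 1.
Undoing it on mmfnt: shift back: m−1=l, m−1=l, f−1=e, n−1=m, t−1=s → llems; then reverse → smell.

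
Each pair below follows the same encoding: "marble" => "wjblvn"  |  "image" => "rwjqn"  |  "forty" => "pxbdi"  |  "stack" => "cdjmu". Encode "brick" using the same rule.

The shift depends on letter class: consonant m→w is +10, but vowel a→j is +9. Two shifts are in play — +9 for a/e/i/o/u, +10 for every other letter.
Applying it to brick: b(cons)+10=l, r(cons)+10=b, i(vowel)+9=r, c(cons)+10=m, k(cons)+10=u.

lbrmu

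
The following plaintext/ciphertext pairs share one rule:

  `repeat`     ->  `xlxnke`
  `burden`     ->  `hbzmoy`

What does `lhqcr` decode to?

faith

In repeat: r→x is +6, e→l is +7, p→x is +8, e→n is +9 — the shift increases by 1 each position. Letter i (0-indexed) is shifted by i+6, so successive shifts are 6, 7, 8, ….
Decoding lhqcr: l−6=f, h−7=a, q−8=i, c−9=t, r−10=h.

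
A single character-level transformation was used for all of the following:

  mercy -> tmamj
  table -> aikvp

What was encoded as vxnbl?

opera

In mercy: m→t is +7, e→m is +8, r→a is +9, c→m is +10 — the shift increases by 1 each position. Letter i (0-indexed) is shifted by i+7, so successive shifts are 7, 8, 9, ….
Reversing it on vxnbl: v−7=o, x−8=p, n−9=e, b−10=r, l−11=a.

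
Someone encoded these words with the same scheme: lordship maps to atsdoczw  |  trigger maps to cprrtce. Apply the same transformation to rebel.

wpmpc

The output letters match the input read backwards, each shifted +11: lordship reversed is pihsdrol. Two steps: reverse the string, then apply a Caesar shift of +11.
Applying it to rebel: reverse → leber; then shift: l+11=w, e+11=p, b+11=m, e+11=p, r+11=c.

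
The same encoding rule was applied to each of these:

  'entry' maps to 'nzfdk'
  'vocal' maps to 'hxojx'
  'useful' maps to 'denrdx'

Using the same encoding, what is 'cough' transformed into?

Two shifts are in play — +9 for a/e/i/o/u, +12 for every other letter.
For cough: c(cons)+12=o, o(vowel)+9=x, u(vowel)+9=d, g(cons)+12=s, h(cons)+12=t.

oxdst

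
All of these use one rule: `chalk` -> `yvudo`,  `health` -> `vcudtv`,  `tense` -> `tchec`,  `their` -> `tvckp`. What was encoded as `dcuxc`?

leave

This is an affine cipher: with a=0,…,z=25, each position x becomes (15x+20) mod 26.
Reversing it on dcuxc: d(3)→7·(3−20)≡11=l; c(2)→7·(2−20)≡4=e; u(20)→7·(20−20)≡0=a; x(23)→7·(23−20)≡21=v; c(2)→7·(2−20)≡4=e (all mod 26).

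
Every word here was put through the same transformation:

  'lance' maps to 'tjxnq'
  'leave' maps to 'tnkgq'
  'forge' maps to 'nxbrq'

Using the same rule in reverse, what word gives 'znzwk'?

In lance: l→t is +8, a→j is +9, n→x is +10, c→n is +11 — the shift increases by 1 each position. Each letter shifts forward by (position + 8), i.e. 8, 9, 10, … — the shift grows by one for each successive letter.
Reversing it on znzwk: z−8=r, n−9=e, z−10=p, w−11=l, k−12=y.

reply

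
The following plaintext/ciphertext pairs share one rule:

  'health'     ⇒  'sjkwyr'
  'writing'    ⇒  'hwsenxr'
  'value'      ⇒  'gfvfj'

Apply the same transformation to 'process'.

Shifts by position in health: pos 0: h→s (+11), pos 1: e→j (+5), pos 2: a→k (+10), pos 3: l→w (+11), pos 4: t→y (+5), pos 5: h→r (+10) — repeating every 3. It's a Vigenère-style cipher with numeric key [11,5,10]: position i shifts by key[i mod 3].
For process: p+11=a, r+5=w, o+10=y, c+11=n, e+5=j, s+10=c, s+11=d.

awynjcd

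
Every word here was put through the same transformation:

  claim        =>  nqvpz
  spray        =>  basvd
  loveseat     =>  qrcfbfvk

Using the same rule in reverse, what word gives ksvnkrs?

tractor

c(2)→n(13) and l(11)→q(16) fit y≡9x+21 (mod 26); the inverse of 9 mod 26 is 3. This is an affine cipher: with a=0,…,z=25, each position x becomes (9x+21) mod 26.
Decoding ksvnkrs: k(10)→3·(10−21)≡19=t; s(18)→3·(18−21)≡17=r; v(21)→3·(21−21)≡0=a; n(13)→3·(13−21)≡2=c; k(10)→3·(10−21)≡19=t; r(17)→3·(17−21)≡14=o; s(18)→3·(18−21)≡17=r (all mod 26).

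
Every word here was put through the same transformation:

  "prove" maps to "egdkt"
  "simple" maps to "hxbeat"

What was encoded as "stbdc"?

demon

It's a constant shift of +15 (ROT15).
Undoing it on stbdc: s−15=d, t−15=e, b−15=m, d−15=o, c−15=n.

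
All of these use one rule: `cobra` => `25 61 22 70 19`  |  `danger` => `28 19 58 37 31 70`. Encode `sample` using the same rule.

c(#3)→25 and o(#15)→61: differences scale by 3, so n = 3·pos + 16. Each letter becomes 3×(its alphabet position, a=1..z=26) + 16.
On sample: s=19→73, a=1→19, m=13→55, p=16→64, l=12→52, e=5→31.

73 19 55 64 52 31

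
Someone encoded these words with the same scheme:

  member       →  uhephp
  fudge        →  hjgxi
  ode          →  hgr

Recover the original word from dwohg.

delta

The word is reversed, then every letter is shifted forward by 3.
Reversing it on dwohg: shift back: d−3=a, w−3=t, o−3=l, h−3=e, g−3=d → atled; then reverse → delta.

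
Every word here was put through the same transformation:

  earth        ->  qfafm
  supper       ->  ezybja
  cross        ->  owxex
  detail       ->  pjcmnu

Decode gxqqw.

usher

Shifts by position in earth: pos 0: e→q (+12), pos 1: a→f (+5), pos 2: r→a (+9), pos 3: t→f (+12), pos 4: h→m (+5) — repeating every 3. It's a Vigenère-style cipher with numeric key [12,5,9]: position i shifts by key[i mod 3].
Undoing it on gxqqw: g−12=u, x−5=s, q−9=h, q−12=e, w−5=r.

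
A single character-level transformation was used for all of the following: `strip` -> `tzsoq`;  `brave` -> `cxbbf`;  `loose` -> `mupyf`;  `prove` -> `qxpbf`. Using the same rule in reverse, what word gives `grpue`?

The shifts repeat in a cycle of length 2: positions 0,1,… shift by +1, +6, then the pattern repeats.
Decoding grpue: g−1=f, r−6=l, p−1=o, u−6=o, e−1=d.

flood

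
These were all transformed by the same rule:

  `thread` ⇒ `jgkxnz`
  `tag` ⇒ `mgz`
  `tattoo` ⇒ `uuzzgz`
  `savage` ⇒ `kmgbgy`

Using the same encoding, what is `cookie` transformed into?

koquui

The output letters match the input read backwards, each shifted +6: thread reversed is daerht. The word is reversed, then every letter is shifted forward by 6.
For cookie: reverse → eikooc; then shift: e+6=k, i+6=o, k+6=q, o+6=u, o+6=u, c+6=i.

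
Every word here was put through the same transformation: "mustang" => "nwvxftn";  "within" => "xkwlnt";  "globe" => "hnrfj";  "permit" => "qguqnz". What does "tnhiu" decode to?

sleep

In mustang: m→n is +1, u→w is +2, s→v is +3, t→x is +4 — the shift increases by 1 each position. Letter i (0-indexed) is shifted by i+1, so successive shifts are 1, 2, 3, ….
Decoding tnhiu: t−1=s, n−2=l, h−3=e, i−4=e, u−5=p.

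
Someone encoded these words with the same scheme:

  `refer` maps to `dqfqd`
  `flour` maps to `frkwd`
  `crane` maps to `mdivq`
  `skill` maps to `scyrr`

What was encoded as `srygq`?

slime

r(17)→d(3) and e(4)→q(16) fit y≡15x+8 (mod 26); the inverse of 15 mod 26 is 7. Treating letters as 0–25, the rule is x ↦ 15x + 8 (mod 26).
Undoing it on srygq: s(18)→7·(18−8)≡18=s; r(17)→7·(17−8)≡11=l; y(24)→7·(24−8)≡8=i; g(6)→7·(6−8)≡12=m; q(16)→7·(16−8)≡4=e (all mod 26).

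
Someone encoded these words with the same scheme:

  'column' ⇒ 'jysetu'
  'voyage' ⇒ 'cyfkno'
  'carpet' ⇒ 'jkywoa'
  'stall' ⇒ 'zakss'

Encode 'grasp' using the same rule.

nykzw

The shift depends on letter class: consonant c→j is +7, but vowel o→y is +10. The rule splits by letter class: vowels +10, consonants +7.
For grasp: g(cons)+7=n, r(cons)+7=y, a(vowel)+10=k, s(cons)+7=z, p(cons)+7=w.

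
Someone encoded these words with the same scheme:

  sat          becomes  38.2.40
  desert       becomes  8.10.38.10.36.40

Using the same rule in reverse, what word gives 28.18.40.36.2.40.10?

s(#19)→38 and a(#1)→2: differences scale by 2, so n = 2·pos + 0. With a=1..z=26, the number is 2·pos.
Decoding 28.18.40.36.2.40.10: 28→(28−0)÷2=14=n, 18→(18−0)÷2=9=i, 40→(40−0)÷2=20=t, 36→(36−0)÷2=18=r, 2→(2−0)÷2=1=a, 40→(40−0)÷2=20=t, 10→(10−0)÷2=5=e.

nitrate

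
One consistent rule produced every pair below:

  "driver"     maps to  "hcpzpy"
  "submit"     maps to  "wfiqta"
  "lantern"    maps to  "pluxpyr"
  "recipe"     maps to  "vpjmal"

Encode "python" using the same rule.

tjalzu

The shifts repeat in a cycle of length 3: positions 0,1,… shift by +4, +11, +7, then the pattern repeats.
On python: p+4=t, y+11=j, t+7=a, h+4=l, o+11=z, n+7=u.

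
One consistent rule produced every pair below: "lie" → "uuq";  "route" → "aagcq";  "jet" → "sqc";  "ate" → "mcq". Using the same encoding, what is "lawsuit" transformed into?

umfbguc

The rule splits by letter class: vowels +12, consonants +9.
For lawsuit: l(cons)+9=u, a(vowel)+12=m, w(cons)+9=f, s(cons)+9=b, u(vowel)+12=g, i(vowel)+12=u, t(cons)+9=c.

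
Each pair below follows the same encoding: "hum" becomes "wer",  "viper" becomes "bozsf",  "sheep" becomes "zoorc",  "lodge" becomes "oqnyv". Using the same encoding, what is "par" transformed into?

Read the word backwards and shift each letter +10.
On par: reverse → rap; then shift: r+10=b, a+10=k, p+10=z.

bkz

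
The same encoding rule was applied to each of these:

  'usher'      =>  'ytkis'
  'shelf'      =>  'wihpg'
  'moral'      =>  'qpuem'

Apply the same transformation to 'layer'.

pbbis

Shifts by position in usher: pos 0: u→y (+4), pos 1: s→t (+1), pos 2: h→k (+3), pos 3: e→i (+4), pos 4: r→s (+1) — repeating every 3. It's a Vigenère-style cipher with numeric key [4,1,3]: position i shifts by key[i mod 3].
For layer: l+4=p, a+1=b, y+3=b, e+4=i, r+1=s.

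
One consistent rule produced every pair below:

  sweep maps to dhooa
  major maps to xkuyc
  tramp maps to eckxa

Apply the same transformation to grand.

The shift depends on letter class: consonant s→d is +11, but vowel e→o is +10. Two shifts are in play — +10 for a/e/i/o/u, +11 for every other letter.
On grand: g(cons)+11=r, r(cons)+11=c, a(vowel)+10=k, n(cons)+11=y, d(cons)+11=o.

rckyo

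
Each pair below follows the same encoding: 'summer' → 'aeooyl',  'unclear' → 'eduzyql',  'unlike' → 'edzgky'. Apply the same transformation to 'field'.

s(18)→a(0) and u(20)→e(4) fit y≡15x+16 (mod 26); the inverse of 15 mod 26 is 7. This is an affine cipher: with a=0,…,z=25, each position x becomes (15x+16) mod 26.
For field: f(5)→15·5+16≡13=n; i(8)→15·8+16≡6=g; e(4)→15·4+16≡24=y; l(11)→15·11+16≡25=z; d(3)→15·3+16≡9=j (all mod 26).

ngyzj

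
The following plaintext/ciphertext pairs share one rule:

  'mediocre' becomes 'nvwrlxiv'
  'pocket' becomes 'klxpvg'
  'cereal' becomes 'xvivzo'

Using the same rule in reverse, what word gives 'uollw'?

flood

Each pair mirrors across the alphabet (m↔n, e↔v, d↔w): positions sum to 25. Letters are reflected about the middle of the alphabet (position → 25−position): Atbash.
Undoing it on uollw: u↔f, o↔l, l↔o, l↔o, w↔d.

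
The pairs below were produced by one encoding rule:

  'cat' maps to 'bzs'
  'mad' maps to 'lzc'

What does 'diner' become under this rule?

chmdq

Compare letters: c→b is +25, a→z is +25, t→s is +25 — a constant shift. This is a Caesar cipher with shift 25.
For diner: d+25=c, i+25=h, n+25=m, e+25=d, r+25=q.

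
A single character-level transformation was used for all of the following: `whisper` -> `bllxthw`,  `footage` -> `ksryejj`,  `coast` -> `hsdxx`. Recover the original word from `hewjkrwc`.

category

The shifts repeat in a cycle of length 3: positions 0,1,… shift by +5, +4, +3, then the pattern repeats.
Undoing it on hewjkrwc: h−5=c, e−4=a, w−3=t, j−5=e, k−4=g, r−3=o, w−5=r, c−4=y.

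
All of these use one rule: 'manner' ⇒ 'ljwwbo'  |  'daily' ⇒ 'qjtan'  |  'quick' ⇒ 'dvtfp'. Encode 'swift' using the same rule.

m(12)→l(11) and a(0)→j(9) fit y≡11x+9 (mod 26); the inverse of 11 mod 26 is 19. Each letter's alphabet position (a=0..z=25) is mapped through 11·x+9 mod 26 — an affine cipher.
For swift: s(18)→11·18+9≡25=z; w(22)→11·22+9≡17=r; i(8)→11·8+9≡19=t; f(5)→11·5+9≡12=m; t(19)→11·19+9≡10=k (all mod 26).

zrtmk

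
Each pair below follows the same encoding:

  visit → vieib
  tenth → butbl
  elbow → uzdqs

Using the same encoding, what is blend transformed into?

v(21)→v(21) and i(8)→i(8) fit y≡23x+6 (mod 26); the inverse of 23 mod 26 is 17. Each letter's alphabet position (a=0..z=25) is mapped through 23·x+6 mod 26 — an affine cipher.
Applying it to blend: b(1)→23·1+6≡3=d; l(11)→23·11+6≡25=z; e(4)→23·4+6≡20=u; n(13)→23·13+6≡19=t; d(3)→23·3+6≡23=x (all mod 26).

dzutx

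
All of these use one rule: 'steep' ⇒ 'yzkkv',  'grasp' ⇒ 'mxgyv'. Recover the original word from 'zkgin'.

teach

Compare letters: s→y is +6, t→z is +6, e→k is +6 — a constant shift. Every letter moves 6 places later in the alphabet, wrapping around z→a.
Decoding zkgin: z−6=t, k−6=e, g−6=a, i−6=c, n−6=h.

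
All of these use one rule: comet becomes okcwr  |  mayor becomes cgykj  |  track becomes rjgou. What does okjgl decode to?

coral

c(2)→o(14) and o(14)→k(10) fit y≡17x+6 (mod 26); the inverse of 17 mod 26 is 23. This is an affine cipher: with a=0,…,z=25, each position x becomes (17x+6) mod 26.
Undoing it on okjgl: o(14)→23·(14−6)≡2=c; k(10)→23·(10−6)≡14=o; j(9)→23·(9−6)≡17=r; g(6)→23·(6−6)≡0=a; l(11)→23·(11−6)≡11=l (all mod 26).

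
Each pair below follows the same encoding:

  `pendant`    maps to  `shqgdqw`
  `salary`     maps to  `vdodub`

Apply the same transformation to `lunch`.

Compare letters: p→s is +3, e→h is +3, n→q is +3 — a constant shift. It's a constant shift of +3 (ROT3).
For lunch: l+3=o, u+3=x, n+3=q, c+3=f, h+3=k.

oxqfk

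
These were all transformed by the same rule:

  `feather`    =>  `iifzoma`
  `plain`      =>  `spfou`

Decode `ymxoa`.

In feather: f→i is +3, e→i is +4, a→f is +5, t→z is +6 — the shift increases by 1 each position. The shift increases by 1 at each position, starting from +3: 3, 4, 5, ….
Undoing it on ymxoa: y−3=v, m−4=i, x−5=s, o−6=i, a−7=t.

visit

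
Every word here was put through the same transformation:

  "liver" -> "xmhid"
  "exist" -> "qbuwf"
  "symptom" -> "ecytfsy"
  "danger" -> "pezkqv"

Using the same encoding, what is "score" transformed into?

Shifts by position in liver: pos 0: l→x (+12), pos 1: i→m (+4), pos 2: v→h (+12), pos 3: e→i (+4) — repeating every 2. It's a Vigenère-style cipher with numeric key [12,4]: position i shifts by key[i mod 2].
Applying it to score: s+12=e, c+4=g, o+12=a, r+4=v, e+12=q.

egavq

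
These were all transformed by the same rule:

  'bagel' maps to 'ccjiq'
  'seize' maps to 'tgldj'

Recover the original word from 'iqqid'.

honey

In bagel: b→c is +1, a→c is +2, g→j is +3, e→i is +4 — the shift increases by 1 each position. Each letter shifts forward by (position + 1), i.e. 1, 2, 3, … — the shift grows by one for each successive letter.
Reversing it on iqqid: i−1=h, q−2=o, q−3=n, i−4=e, d−5=y.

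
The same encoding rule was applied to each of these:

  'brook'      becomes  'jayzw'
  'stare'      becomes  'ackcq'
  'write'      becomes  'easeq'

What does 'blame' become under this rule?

jukxq

In brook: b→j is +8, r→a is +9, o→y is +10, o→z is +11 — the shift increases by 1 each position. The shift increases by 1 at each position, starting from +8: 8, 9, 10, ….
On blame: b+8=j, l+9=u, a+10=k, m+11=x, e+12=q.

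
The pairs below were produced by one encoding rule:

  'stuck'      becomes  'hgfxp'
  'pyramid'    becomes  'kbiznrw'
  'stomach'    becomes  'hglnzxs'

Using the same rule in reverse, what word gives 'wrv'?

Each pair mirrors across the alphabet (s↔h, t↔g, u↔f): positions sum to 25. Letters are reflected about the middle of the alphabet (position → 25−position): Atbash.
Decoding wrv: w↔d, r↔i, v↔e.

die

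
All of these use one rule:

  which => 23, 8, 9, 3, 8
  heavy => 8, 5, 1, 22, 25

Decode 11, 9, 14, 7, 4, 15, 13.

Each letter is replaced by its alphabet position (a=1, b=2, …, z=26).
Undoing it on 11, 9, 14, 7, 4, 15, 13: 11=k, 9=i, 14=n, 7=g, 4=d, 15=o, 13=m.

kingdom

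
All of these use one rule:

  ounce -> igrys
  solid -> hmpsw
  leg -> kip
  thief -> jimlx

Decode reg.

The output letters match the input read backwards, each shifted +4: ounce reversed is ecnuo. Two steps: reverse the string, then apply a Caesar shift of +4.
Undoing it on reg: shift back: r−4=n, e−4=a, g−4=c → nac; then reverse → can.

can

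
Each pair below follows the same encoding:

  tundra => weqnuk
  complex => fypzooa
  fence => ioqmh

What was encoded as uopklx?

The shifts repeat in a cycle of length 2: positions 0,1,… shift by +3, +10, then the pattern repeats.
Decoding uopklx: u−3=r, o−10=e, p−3=m, k−10=a, l−3=i, x−10=n.

remain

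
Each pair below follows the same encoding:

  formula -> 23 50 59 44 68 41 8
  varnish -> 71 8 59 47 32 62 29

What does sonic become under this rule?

f(#6)→23 and o(#15)→50: differences scale by 3, so n = 3·pos + 5. The formula is n = 3×(alphabet index, a=1) + 5.
On sonic: s=19→62, o=15→50, n=14→47, i=9→32, c=3→14.

62 50 47 32 14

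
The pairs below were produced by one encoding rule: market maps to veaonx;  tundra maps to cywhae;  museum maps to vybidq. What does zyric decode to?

Shifts by position in market: pos 0: m→v (+9), pos 1: a→e (+4), pos 2: r→a (+9), pos 3: k→o (+4) — repeating every 2. The shifts repeat in a cycle of length 2: positions 0,1,… shift by +9, +4, then the pattern repeats.
Reversing it on zyric: z−9=q, y−4=u, r−9=i, i−4=e, c−9=t.

quiet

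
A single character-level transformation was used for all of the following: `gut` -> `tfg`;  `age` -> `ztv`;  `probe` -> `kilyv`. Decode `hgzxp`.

Each pair mirrors across the alphabet (g↔t, u↔f, t↔g): positions sum to 25. Letters are reflected about the middle of the alphabet (position → 25−position): Atbash.
Undoing it on hgzxp: h↔s, g↔t, z↔a, x↔c, p↔k.

stack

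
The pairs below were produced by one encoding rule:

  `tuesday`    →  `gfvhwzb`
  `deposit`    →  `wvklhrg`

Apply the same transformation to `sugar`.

hftzi

Each pair mirrors across the alphabet (t↔g, u↔f, e↔v): positions sum to 25. This is the alphabet-reversal cipher (Atbash): a becomes z, b becomes y, etc.
For sugar: s↔h, u↔f, g↔t, a↔z, r↔i.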